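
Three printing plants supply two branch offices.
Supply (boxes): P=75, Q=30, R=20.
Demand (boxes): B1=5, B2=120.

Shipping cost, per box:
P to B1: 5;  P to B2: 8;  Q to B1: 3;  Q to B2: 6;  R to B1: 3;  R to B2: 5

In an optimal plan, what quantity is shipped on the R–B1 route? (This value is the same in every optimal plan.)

0

Optimal shipments:
  P->B1: 5 boxes
  P->B2: 70 boxes
  Q->B2: 30 boxes
  R->B2: 20 boxes
Total cost = 865.
The route R→B1 is not used.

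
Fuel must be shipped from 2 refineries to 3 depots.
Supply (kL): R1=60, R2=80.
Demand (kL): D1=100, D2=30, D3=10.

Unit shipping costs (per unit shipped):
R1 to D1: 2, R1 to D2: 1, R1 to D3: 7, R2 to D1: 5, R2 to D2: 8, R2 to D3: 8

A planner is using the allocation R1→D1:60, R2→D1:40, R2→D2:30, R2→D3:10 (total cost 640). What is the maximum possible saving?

120

Current plan cost = 60·2 + 40·5 + 30·8 + 10·8 = 640.
Optimal plan:
  R1 to D1: 30 kL
  R1 to D2: 30 kL
  R2 to D1: 70 kL
  R2 to D3: 10 kL
Optimal cost = 520.
Saving = 640 − 520 = 120.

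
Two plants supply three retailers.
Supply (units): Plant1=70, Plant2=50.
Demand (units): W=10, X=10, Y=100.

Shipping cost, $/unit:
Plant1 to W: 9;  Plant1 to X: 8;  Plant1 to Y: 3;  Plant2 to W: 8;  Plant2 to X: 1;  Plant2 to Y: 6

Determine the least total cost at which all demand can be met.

480

A cheapest plan:
  Plant1→Y: 70 × $3 = $210
  Plant2→W: 10 × $8 = $80
  Plant2→X: 10 × $1 = $10
  Plant2→Y: 30 × $6 = $180
Total = 210 + 80 + 10 + 180 = $480.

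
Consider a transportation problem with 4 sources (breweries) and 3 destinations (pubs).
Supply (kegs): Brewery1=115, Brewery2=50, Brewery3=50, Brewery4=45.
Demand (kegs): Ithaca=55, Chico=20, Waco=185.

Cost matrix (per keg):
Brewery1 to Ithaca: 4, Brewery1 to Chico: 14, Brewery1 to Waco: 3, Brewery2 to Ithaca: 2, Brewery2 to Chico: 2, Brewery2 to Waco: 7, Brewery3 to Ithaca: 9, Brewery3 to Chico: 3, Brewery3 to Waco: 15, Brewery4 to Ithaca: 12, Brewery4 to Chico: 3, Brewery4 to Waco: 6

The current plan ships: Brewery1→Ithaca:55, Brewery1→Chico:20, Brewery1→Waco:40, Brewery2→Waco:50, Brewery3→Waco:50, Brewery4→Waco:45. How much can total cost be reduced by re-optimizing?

820

Current plan cost = 55·4 + 20·14 + 40·3 + 50·7 + 50·15 + 45·6 = 1990.
Optimal plan:
  Brewery1->Waco: 115 × 3 = 345
  Brewery2->Ithaca: 25 × 2 = 50
  Brewery2->Waco: 25 × 7 = 175
  Brewery3->Ithaca: 30 × 9 = 270
  Brewery3->Chico: 20 × 3 = 60
  Brewery4->Waco: 45 × 6 = 270
Optimal cost = 1170.
Saving = 1990 − 1170 = 820.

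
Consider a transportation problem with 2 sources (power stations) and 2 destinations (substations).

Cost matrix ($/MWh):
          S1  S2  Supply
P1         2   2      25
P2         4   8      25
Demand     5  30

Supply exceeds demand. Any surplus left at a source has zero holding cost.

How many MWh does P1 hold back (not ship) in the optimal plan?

Minimum-cost shipments:
  P1–S2: 25 MWh
  P2–S1: 5 MWh
  P2–S2: 5 MWh
Total cost = $110.
P1 ships 25 of its 25, leaving 0.

0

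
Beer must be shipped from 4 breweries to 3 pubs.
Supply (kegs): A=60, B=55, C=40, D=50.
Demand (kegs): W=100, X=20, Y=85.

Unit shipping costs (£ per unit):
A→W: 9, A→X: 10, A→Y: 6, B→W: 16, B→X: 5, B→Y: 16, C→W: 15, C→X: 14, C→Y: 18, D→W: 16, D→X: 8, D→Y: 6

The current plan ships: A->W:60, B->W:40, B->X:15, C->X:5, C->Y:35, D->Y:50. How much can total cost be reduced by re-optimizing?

Current plan cost = 60·9 + 40·16 + 15·5 + 5·14 + 35·18 + 50·6 = £2255.
Optimal plan:
  A–W: 25 kegs
  A–Y: 35 kegs
  B–W: 35 kegs
  B–X: 20 kegs
  C–W: 40 kegs
  D–Y: 50 kegs
Optimal cost = £1995.
Saving = 2255 − 1995 = £260.

260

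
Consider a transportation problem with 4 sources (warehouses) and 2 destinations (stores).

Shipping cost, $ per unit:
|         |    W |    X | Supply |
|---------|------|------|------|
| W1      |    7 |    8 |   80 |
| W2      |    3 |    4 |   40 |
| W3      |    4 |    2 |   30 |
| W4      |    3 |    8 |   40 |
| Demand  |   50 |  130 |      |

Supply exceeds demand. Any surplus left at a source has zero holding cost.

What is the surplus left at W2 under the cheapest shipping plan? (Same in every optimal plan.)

Minimum-cost shipments:
  W1–X: 70 × $8 = $560
  W2–W: 10 × $3 = $30
  W2–X: 30 × $4 = $120
  W3–X: 30 × $2 = $60
  W4–W: 40 × $3 = $120
Total cost = $890.
W2 ships 40 of its 40, leaving 0.

0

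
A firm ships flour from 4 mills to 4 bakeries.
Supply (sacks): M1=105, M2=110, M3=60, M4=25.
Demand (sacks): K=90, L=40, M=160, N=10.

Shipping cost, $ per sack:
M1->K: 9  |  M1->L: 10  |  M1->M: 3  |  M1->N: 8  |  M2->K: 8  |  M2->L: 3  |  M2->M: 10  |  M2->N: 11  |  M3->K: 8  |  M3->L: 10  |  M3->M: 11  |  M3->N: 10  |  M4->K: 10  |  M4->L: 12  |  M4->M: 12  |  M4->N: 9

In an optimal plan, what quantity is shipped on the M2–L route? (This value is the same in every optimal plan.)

Optimal shipments:
  M1–M: 105 × $3 = $315
  M2–K: 30 × $8 = $240
  M2–L: 40 × $3 = $120
  M2–M: 40 × $10 = $400
  M3–K: 60 × $8 = $480
  M4–M: 15 × $12 = $180
  M4–N: 10 × $9 = $90
Total cost = $1825.
So M2→L carries 40 sacks.

40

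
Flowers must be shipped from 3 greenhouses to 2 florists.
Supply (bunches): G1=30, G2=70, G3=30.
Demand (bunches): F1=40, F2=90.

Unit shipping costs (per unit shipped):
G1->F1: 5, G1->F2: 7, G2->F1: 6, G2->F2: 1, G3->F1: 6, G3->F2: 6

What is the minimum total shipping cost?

One minimum-cost allocation:
  G1–F1: 30 × 5 = 150
  G2–F2: 70 × 1 = 70
  G3–F1: 10 × 6 = 60
  G3–F2: 20 × 6 = 120
Total = 150 + 70 + 60 + 120 = 400.
(Supply check: G1 ships 30; G2 ships 70; G3 ships 30.)

400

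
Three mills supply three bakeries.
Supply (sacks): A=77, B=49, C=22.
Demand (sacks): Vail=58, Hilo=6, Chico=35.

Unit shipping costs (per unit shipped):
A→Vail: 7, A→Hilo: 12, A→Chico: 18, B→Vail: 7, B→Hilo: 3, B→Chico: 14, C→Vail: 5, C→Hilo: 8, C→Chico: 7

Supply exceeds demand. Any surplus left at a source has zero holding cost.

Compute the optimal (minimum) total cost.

760

One minimum-cost allocation:
  A→Vail: 28 × 7 = 196
  B→Vail: 30 × 7 = 210
  B→Hilo: 6 × 3 = 18
  B→Chico: 13 × 14 = 182
  C→Chico: 22 × 7 = 154
Total = 196 + 210 + 18 + 182 + 154 = 760.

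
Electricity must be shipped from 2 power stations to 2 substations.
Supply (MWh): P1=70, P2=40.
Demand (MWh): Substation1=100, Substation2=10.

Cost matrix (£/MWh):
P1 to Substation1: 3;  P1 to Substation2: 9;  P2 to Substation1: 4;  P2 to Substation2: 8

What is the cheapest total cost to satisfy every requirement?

410

An optimal shipping plan:
  P1->Substation1: 70 MWh
  P2->Substation1: 30 MWh
  P2->Substation2: 10 MWh
Total cost = £410.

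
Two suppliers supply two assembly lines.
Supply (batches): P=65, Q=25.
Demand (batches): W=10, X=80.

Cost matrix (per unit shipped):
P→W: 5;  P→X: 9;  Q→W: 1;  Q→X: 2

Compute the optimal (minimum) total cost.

An optimal shipping plan:
  P→W: 10 batches
  P→X: 55 batches
  Q→X: 25 batches
Total cost = 595.
(Supply check: P ships 65; Q ships 25.)

595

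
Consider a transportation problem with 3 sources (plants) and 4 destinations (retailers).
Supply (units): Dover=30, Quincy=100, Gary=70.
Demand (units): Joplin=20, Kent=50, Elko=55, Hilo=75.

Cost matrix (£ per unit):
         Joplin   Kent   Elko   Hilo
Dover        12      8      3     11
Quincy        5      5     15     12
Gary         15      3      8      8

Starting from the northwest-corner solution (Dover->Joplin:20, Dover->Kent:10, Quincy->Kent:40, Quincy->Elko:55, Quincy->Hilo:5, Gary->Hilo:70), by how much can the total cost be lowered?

Current plan cost = 20·12 + 10·8 + 40·5 + 55·15 + 5·12 + 70·8 = £1965.
Optimal plan:
  Dover→Elko: 30 × £3 = £90
  Quincy→Joplin: 20 × £5 = £100
  Quincy→Kent: 50 × £5 = £250
  Quincy→Hilo: 30 × £12 = £360
  Gary→Elko: 25 × £8 = £200
  Gary→Hilo: 45 × £8 = £360
Optimal cost = £1360.
Saving = 1965 − 1360 = £605.

605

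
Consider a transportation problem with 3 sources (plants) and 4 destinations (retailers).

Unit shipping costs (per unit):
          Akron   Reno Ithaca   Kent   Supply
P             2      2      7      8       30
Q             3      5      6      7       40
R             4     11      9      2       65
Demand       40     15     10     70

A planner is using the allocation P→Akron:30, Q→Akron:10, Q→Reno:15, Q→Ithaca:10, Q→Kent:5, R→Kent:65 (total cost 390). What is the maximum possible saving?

Current plan cost = 30·2 + 10·3 + 15·5 + 10·6 + 5·7 + 65·2 = 390.
Optimal plan:
  P→Akron: 15 × 2 = 30
  P→Reno: 15 × 2 = 30
  Q→Akron: 25 × 3 = 75
  Q→Ithaca: 10 × 6 = 60
  Q→Kent: 5 × 7 = 35
  R→Kent: 65 × 2 = 130
Optimal cost = 360.
Saving = 390 − 360 = 30.

30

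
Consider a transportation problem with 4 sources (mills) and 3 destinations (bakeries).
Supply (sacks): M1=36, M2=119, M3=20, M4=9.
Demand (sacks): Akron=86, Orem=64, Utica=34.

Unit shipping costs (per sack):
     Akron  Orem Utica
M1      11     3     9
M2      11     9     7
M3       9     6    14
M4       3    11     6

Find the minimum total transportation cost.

A cheapest plan:
  M1->Orem: 36 sacks
  M2->Akron: 77 sacks
  M2->Orem: 8 sacks
  M2->Utica: 34 sacks
  M3->Orem: 20 sacks
  M4->Akron: 9 sacks
Total cost = 1412.
(Supply check: M1 ships 36; M2 ships 119; M3 ships 20; M4 ships 9.)

1412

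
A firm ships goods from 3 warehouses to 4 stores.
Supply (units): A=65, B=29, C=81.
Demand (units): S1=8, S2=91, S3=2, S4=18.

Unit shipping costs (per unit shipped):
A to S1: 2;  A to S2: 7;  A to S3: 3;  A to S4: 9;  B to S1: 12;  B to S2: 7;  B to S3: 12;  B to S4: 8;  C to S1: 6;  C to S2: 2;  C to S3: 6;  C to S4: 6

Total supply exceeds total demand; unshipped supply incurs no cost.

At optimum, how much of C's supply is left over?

An optimal plan:
  A->S1: 8 × 2 = 16
  A->S3: 2 × 3 = 6
  B->S2: 10 × 7 = 70
  B->S4: 18 × 8 = 144
  C->S2: 81 × 2 = 162
Total cost = 398.
C ships 81 of its 81, leaving 0.

0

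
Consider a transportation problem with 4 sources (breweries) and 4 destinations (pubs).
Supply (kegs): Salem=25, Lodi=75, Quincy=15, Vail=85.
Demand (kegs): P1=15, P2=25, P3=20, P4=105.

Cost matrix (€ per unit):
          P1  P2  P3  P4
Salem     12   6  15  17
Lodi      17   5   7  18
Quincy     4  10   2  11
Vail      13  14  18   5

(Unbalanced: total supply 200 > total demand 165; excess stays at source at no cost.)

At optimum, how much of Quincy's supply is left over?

0

Minimum-cost shipments:
  Salem–P4: 20 kegs
  Lodi–P2: 25 kegs
  Lodi–P3: 20 kegs
  Quincy–P1: 15 kegs
  Vail–P4: 85 kegs
Total cost = €1090.
Quincy ships 15 of its 15, leaving 0.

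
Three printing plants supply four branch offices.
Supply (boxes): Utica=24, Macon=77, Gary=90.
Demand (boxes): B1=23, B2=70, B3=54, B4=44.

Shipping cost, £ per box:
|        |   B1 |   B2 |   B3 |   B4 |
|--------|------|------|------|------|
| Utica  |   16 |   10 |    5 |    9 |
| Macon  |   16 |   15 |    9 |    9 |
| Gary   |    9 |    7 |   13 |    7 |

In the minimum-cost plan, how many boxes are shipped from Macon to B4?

The minimum-cost plan:
  Utica→B2: 3 × £10 = £30
  Utica→B3: 21 × £5 = £105
  Macon→B3: 33 × £9 = £297
  Macon→B4: 44 × £9 = £396
  Gary→B1: 23 × £9 = £207
  Gary→B2: 67 × £7 = £469
Total cost = £1504.
So Macon→B4 carries 44 boxes.

44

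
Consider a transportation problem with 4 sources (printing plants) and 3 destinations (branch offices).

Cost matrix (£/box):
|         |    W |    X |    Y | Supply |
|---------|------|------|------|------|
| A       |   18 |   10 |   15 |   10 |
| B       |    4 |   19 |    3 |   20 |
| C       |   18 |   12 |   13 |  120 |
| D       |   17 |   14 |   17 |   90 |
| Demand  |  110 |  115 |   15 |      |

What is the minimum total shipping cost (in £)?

One minimum-cost allocation:
  A–X: 10 boxes
  B–W: 20 boxes
  C–X: 105 boxes
  C–Y: 15 boxes
  D–W: 90 boxes
Total cost = £3165.

3165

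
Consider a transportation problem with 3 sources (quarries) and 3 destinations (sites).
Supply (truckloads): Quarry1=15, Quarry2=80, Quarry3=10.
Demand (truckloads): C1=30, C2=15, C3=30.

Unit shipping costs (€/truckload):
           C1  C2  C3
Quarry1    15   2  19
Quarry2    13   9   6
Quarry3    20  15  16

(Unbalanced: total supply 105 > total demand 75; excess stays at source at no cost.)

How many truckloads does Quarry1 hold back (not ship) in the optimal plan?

Minimum-cost shipments:
  Quarry1 to C2: 15 × €2 = €30
  Quarry2 to C1: 30 × €13 = €390
  Quarry2 to C3: 30 × €6 = €180
Total cost = €600.
Quarry1 ships 15 of its 15, leaving 0.

0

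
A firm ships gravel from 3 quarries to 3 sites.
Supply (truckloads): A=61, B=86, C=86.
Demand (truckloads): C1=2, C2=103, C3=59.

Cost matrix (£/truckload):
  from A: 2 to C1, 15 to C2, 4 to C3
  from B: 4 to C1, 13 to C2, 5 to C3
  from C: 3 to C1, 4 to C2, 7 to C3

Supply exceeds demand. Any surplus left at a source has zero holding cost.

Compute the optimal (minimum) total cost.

An optimal shipping plan:
  A–C1: 2 × £2 = £4
  A–C3: 59 × £4 = £236
  B–C2: 17 × £13 = £221
  C–C2: 86 × £4 = £344
Total = 4 + 236 + 221 + 344 = £805.

805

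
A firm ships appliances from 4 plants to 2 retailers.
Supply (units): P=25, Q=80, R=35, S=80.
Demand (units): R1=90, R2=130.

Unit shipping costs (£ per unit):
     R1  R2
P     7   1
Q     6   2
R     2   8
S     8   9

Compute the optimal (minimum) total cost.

A cheapest plan:
  P–R2: 25 × £1 = £25
  Q–R2: 80 × £2 = £160
  R–R1: 35 × £2 = £70
  S–R1: 55 × £8 = £440
  S–R2: 25 × £9 = £225
Total = 25 + 160 + 70 + 440 + 225 = £920.

920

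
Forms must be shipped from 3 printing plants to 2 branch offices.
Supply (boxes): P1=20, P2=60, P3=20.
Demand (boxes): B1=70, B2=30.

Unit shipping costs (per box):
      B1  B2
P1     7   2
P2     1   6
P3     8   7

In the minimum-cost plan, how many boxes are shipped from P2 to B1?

60

The minimum-cost plan:
  P1 to B2: 20 × 2 = 40
  P2 to B1: 60 × 1 = 60
  P3 to B1: 10 × 8 = 80
  P3 to B2: 10 × 7 = 70
Total cost = 250.
So P2→B1 carries 60 boxes.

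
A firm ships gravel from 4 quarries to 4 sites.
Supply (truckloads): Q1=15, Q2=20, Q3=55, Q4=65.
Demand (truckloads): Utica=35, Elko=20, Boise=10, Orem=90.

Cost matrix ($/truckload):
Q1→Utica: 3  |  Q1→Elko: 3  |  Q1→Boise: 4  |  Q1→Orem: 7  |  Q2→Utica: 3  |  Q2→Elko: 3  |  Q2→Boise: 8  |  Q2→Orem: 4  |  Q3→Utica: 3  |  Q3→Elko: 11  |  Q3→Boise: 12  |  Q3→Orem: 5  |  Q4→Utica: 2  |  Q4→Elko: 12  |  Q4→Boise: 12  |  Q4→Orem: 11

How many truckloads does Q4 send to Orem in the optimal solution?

30

The minimum-cost plan:
  Q1->Elko: 5 × $3 = $15
  Q1->Boise: 10 × $4 = $40
  Q2->Elko: 15 × $3 = $45
  Q2->Orem: 5 × $4 = $20
  Q3->Orem: 55 × $5 = $275
  Q4->Utica: 35 × $2 = $70
  Q4->Orem: 30 × $11 = $330
Total cost = $795.
So Q4→Orem carries 30 truckloads.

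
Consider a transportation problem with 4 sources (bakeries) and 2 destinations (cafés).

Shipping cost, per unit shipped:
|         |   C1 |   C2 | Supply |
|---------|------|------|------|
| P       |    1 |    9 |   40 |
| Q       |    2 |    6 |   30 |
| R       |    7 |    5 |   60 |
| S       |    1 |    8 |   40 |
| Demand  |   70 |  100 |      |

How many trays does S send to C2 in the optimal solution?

10

Optimal shipments:
  P–C1: 40 × 1 = 40
  Q–C2: 30 × 6 = 180
  R–C2: 60 × 5 = 300
  S–C1: 30 × 1 = 30
  S–C2: 10 × 8 = 80
Total cost = 630.
So S→C2 carries 10 trays.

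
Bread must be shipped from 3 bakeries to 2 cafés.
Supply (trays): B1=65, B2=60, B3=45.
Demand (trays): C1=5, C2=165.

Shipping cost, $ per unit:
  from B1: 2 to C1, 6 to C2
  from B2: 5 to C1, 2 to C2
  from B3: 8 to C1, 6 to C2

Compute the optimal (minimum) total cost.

Optimal allocation:
  B1→C1: 5 × $2 = $10
  B1→C2: 60 × $6 = $360
  B2→C2: 60 × $2 = $120
  B3→C2: 45 × $6 = $270
Total = 10 + 360 + 120 + 270 = $760.
(Supply check: B1 ships 65; B2 ships 60; B3 ships 45.)

760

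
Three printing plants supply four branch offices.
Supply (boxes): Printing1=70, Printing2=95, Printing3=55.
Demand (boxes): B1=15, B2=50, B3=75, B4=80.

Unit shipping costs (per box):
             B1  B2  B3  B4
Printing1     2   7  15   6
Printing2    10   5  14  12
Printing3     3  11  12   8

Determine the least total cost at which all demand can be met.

Optimal allocation:
  Printing1->B4: 70 × 6 = 420
  Printing2->B2: 50 × 5 = 250
  Printing2->B3: 45 × 14 = 630
  Printing3->B1: 15 × 3 = 45
  Printing3->B3: 30 × 12 = 360
  Printing3->B4: 10 × 8 = 80
Total = 420 + 250 + 630 + 45 + 360 + 80 = 1785.

1785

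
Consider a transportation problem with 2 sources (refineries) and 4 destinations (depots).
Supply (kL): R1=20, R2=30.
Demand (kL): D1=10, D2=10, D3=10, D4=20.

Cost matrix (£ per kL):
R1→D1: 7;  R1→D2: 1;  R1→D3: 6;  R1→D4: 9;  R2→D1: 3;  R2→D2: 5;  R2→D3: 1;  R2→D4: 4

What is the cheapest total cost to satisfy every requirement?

170

One minimum-cost allocation:
  R1 to D1: 10 × £7 = £70
  R1 to D2: 10 × £1 = £10
  R2 to D3: 10 × £1 = £10
  R2 to D4: 20 × £4 = £80
Total = 70 + 10 + 10 + 80 = £170.
(Supply check: R1 ships 20; R2 ships 30.)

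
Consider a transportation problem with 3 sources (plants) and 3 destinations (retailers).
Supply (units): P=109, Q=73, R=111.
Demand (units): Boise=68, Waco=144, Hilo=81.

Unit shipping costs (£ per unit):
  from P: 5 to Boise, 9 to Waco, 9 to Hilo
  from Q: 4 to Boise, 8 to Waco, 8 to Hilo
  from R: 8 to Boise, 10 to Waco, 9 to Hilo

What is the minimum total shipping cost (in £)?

A cheapest plan:
  P→Waco: 109 × £9 = £981
  Q→Boise: 68 × £4 = £272
  Q→Waco: 5 × £8 = £40
  R→Waco: 30 × £10 = £300
  R→Hilo: 81 × £9 = £729
Total = 981 + 272 + 40 + 300 + 729 = £2322.
(Supply check: P ships 109; Q ships 73; R ships 111.)

2322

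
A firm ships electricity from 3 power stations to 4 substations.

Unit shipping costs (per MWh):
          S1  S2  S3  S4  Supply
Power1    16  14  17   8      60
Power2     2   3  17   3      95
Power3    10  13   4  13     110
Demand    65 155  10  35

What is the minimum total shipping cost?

2060

An optimal shipping plan:
  Power1–S2: 25 × 14 = 350
  Power1–S4: 35 × 8 = 280
  Power2–S2: 95 × 3 = 285
  Power3–S1: 65 × 10 = 650
  Power3–S2: 35 × 13 = 455
  Power3–S3: 10 × 4 = 40
Total = 350 + 280 + 285 + 650 + 455 + 40 = 2060.
(Supply check: Power1 ships 60; Power2 ships 95; Power3 ships 110.)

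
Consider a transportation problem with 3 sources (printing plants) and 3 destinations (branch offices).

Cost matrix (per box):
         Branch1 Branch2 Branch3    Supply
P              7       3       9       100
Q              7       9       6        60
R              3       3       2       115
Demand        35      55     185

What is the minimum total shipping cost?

A cheapest plan:
  P->Branch1: 35 × 7 = 245
  P->Branch2: 55 × 3 = 165
  P->Branch3: 10 × 9 = 90
  Q->Branch3: 60 × 6 = 360
  R->Branch3: 115 × 2 = 230
Total = 245 + 165 + 90 + 360 + 230 = 1090.
(Supply check: P ships 100; Q ships 60; R ships 115.)

1090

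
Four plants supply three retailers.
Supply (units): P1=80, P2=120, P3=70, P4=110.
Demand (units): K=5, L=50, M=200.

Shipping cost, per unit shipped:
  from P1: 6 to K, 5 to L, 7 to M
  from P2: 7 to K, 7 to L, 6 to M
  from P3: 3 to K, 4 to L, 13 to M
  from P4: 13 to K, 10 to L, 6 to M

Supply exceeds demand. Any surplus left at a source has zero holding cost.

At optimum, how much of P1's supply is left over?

80

Minimum-cost shipments:
  P2–M: 90 × 6 = 540
  P3–K: 5 × 3 = 15
  P3–L: 50 × 4 = 200
  P4–M: 110 × 6 = 660
Total cost = 1415.
P1 ships 0 of its 80, leaving 80.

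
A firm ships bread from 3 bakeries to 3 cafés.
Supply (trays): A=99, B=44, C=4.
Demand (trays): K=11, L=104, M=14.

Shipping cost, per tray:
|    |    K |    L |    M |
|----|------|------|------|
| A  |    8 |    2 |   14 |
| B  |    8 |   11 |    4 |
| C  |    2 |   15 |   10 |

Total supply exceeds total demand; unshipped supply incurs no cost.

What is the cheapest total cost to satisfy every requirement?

One minimum-cost allocation:
  A→L: 99 trays
  B→K: 7 trays
  B→L: 5 trays
  B→M: 14 trays
  C→K: 4 trays
Total cost = 373.

373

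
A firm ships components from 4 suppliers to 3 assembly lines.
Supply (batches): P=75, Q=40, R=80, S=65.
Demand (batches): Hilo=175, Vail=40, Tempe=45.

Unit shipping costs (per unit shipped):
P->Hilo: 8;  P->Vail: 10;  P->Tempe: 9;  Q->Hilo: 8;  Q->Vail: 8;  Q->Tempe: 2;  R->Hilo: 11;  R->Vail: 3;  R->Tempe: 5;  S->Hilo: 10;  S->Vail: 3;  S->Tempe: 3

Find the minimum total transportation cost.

One minimum-cost allocation:
  P–Hilo: 75 × 8 = 600
  Q–Hilo: 40 × 8 = 320
  R–Hilo: 40 × 11 = 440
  R–Vail: 40 × 3 = 120
  S–Hilo: 20 × 10 = 200
  S–Tempe: 45 × 3 = 135
Total = 600 + 320 + 440 + 120 + 200 + 135 = 1815.
(Supply check: P ships 75; Q ships 40; R ships 80; S ships 65.)

1815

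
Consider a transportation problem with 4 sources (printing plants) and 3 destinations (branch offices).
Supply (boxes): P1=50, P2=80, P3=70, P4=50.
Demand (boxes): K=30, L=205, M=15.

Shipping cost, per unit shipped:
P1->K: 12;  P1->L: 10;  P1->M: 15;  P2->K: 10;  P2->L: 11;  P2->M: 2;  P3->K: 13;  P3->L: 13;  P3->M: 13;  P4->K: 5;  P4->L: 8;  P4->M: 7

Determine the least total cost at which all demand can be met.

An optimal shipping plan:
  P1 to L: 50 × 10 = 500
  P2 to L: 65 × 11 = 715
  P2 to M: 15 × 2 = 30
  P3 to L: 70 × 13 = 910
  P4 to K: 30 × 5 = 150
  P4 to L: 20 × 8 = 160
Total = 500 + 715 + 30 + 910 + 150 + 160 = 2465.

2465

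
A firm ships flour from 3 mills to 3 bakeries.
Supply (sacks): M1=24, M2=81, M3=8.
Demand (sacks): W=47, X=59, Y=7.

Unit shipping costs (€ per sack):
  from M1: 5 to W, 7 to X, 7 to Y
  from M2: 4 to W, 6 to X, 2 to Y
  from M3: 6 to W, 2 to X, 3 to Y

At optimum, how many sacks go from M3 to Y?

0

Optimal shipments:
  M1→X: 24 × €7 = €168
  M2→W: 47 × €4 = €188
  M2→X: 27 × €6 = €162
  M2→Y: 7 × €2 = €14
  M3→X: 8 × €2 = €16
Total cost = €548.
The route M3→Y is not used.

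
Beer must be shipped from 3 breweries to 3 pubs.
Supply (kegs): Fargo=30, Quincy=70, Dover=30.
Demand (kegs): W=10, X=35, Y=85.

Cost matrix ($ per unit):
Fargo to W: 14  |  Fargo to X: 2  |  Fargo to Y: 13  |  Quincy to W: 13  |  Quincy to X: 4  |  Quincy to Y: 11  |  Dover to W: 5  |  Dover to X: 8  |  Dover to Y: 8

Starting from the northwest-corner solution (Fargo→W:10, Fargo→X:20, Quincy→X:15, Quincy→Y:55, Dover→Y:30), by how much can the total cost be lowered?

80

Current plan cost = 10·14 + 20·2 + 15·4 + 55·11 + 30·8 = $1085.
Optimal plan:
  Fargo→X: 30 × $2 = $60
  Quincy→X: 5 × $4 = $20
  Quincy→Y: 65 × $11 = $715
  Dover→W: 10 × $5 = $50
  Dover→Y: 20 × $8 = $160
Optimal cost = $1005.
Saving = 1085 − 1005 = $80.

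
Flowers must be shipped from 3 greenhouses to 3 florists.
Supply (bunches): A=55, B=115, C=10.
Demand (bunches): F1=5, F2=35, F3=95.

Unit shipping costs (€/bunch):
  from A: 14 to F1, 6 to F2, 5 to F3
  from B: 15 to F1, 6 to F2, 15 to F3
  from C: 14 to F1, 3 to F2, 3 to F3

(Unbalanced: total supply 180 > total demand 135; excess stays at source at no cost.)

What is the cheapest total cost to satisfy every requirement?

1040

Optimal allocation:
  A–F3: 55 bunches
  B–F1: 5 bunches
  B–F2: 35 bunches
  B–F3: 30 bunches
  C–F3: 10 bunches
Total cost = €1040.
(Supply check: A ships 55; B ships 70; C ships 10.)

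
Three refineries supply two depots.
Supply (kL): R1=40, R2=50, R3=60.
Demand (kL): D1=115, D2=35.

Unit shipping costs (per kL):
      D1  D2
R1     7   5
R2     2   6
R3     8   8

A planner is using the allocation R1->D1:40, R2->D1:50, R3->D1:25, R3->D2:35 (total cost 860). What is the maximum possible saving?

Current plan cost = 40·7 + 50·2 + 25·8 + 35·8 = 860.
Optimal plan:
  R1 to D1: 5 × 7 = 35
  R1 to D2: 35 × 5 = 175
  R2 to D1: 50 × 2 = 100
  R3 to D1: 60 × 8 = 480
Optimal cost = 790.
Saving = 860 − 790 = 70.

70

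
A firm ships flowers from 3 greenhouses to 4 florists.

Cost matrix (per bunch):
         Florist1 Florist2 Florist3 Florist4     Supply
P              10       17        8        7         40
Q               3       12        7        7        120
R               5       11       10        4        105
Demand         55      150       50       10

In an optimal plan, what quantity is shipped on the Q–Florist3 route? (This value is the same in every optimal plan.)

10

The minimum-cost plan:
  P to Florist3: 40 × 8 = 320
  Q to Florist1: 55 × 3 = 165
  Q to Florist2: 55 × 12 = 660
  Q to Florist3: 10 × 7 = 70
  R to Florist2: 95 × 11 = 1045
  R to Florist4: 10 × 4 = 40
Total cost = 2300.
So Q→Florist3 carries 10 bunches.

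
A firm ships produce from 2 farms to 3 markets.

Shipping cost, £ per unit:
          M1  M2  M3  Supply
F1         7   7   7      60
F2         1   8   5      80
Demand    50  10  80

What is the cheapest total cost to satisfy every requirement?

A cheapest plan:
  F1 to M2: 10 × £7 = £70
  F1 to M3: 50 × £7 = £350
  F2 to M1: 50 × £1 = £50
  F2 to M3: 30 × £5 = £150
Total = 70 + 350 + 50 + 150 = £620.

620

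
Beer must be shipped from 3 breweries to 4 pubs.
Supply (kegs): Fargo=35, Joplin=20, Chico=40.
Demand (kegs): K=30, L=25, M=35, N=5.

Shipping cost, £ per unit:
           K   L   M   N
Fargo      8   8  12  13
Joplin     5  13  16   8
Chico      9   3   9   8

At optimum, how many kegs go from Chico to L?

Solving gives:
  Fargo to K: 10 × £8 = £80
  Fargo to M: 25 × £12 = £300
  Joplin to K: 20 × £5 = £100
  Chico to L: 25 × £3 = £75
  Chico to M: 10 × £9 = £90
  Chico to N: 5 × £8 = £40
Total cost = £685.
So Chico→L carries 25 kegs.

25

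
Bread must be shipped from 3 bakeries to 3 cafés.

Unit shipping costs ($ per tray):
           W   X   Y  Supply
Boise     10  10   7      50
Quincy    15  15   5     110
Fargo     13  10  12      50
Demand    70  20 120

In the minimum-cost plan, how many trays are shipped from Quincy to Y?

The minimum-cost plan:
  Boise–W: 40 trays
  Boise–Y: 10 trays
  Quincy–Y: 110 trays
  Fargo–W: 30 trays
  Fargo–X: 20 trays
Total cost = $1610.
So Quincy→Y carries 110 trays.

110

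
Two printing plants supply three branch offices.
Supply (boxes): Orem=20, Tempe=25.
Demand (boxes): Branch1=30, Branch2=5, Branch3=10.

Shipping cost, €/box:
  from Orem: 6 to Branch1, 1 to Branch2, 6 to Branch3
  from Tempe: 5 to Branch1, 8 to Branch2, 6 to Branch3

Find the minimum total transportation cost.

An optimal shipping plan:
  Orem->Branch1: 5 × €6 = €30
  Orem->Branch2: 5 × €1 = €5
  Orem->Branch3: 10 × €6 = €60
  Tempe->Branch1: 25 × €5 = €125
Total = 30 + 5 + 60 + 125 = €220.

220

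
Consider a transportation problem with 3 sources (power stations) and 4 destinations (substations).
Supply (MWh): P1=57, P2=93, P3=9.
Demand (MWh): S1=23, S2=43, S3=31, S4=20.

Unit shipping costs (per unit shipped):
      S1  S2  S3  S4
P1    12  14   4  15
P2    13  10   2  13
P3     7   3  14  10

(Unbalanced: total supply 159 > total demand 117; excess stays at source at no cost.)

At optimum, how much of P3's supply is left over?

An optimal plan:
  P1->S1: 23 × 12 = 276
  P2->S2: 34 × 10 = 340
  P2->S3: 31 × 2 = 62
  P2->S4: 20 × 13 = 260
  P3->S2: 9 × 3 = 27
Total cost = 965.
P3 ships 9 of its 9, leaving 0.

0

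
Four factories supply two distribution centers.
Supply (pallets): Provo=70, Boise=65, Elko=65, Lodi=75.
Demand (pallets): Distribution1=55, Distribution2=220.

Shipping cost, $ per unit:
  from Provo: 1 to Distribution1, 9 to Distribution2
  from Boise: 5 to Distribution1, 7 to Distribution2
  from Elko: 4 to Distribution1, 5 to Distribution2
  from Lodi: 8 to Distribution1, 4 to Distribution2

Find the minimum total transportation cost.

1270

One minimum-cost allocation:
  Provo→Distribution1: 55 pallets
  Provo→Distribution2: 15 pallets
  Boise→Distribution2: 65 pallets
  Elko→Distribution2: 65 pallets
  Lodi→Distribution2: 75 pallets
Total cost = $1270.
(Supply check: Provo ships 70; Boise ships 65; Elko ships 65; Lodi ships 75.)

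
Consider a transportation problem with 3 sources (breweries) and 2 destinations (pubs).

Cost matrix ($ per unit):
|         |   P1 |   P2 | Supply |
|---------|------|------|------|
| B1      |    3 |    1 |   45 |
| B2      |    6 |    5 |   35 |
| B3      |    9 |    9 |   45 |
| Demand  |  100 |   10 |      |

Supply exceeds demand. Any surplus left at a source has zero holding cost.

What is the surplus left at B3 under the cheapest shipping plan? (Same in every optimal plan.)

15

Minimum-cost shipments:
  B1 to P1: 35 × $3 = $105
  B1 to P2: 10 × $1 = $10
  B2 to P1: 35 × $6 = $210
  B3 to P1: 30 × $9 = $270
Total cost = $595.
B3 ships 30 of its 45, leaving 15.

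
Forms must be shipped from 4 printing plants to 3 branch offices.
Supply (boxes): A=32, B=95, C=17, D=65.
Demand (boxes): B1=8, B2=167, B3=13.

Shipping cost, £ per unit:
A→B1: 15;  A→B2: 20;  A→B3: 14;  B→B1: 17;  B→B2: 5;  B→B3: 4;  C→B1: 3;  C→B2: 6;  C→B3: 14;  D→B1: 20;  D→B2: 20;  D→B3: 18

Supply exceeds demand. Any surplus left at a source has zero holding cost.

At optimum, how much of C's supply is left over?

0

Minimum-cost shipments:
  A to B1: 8 × £15 = £120
  A to B2: 11 × £20 = £220
  A to B3: 13 × £14 = £182
  B to B2: 95 × £5 = £475
  C to B2: 17 × £6 = £102
  D to B2: 44 × £20 = £880
Total cost = £1979.
C ships 17 of its 17, leaving 0.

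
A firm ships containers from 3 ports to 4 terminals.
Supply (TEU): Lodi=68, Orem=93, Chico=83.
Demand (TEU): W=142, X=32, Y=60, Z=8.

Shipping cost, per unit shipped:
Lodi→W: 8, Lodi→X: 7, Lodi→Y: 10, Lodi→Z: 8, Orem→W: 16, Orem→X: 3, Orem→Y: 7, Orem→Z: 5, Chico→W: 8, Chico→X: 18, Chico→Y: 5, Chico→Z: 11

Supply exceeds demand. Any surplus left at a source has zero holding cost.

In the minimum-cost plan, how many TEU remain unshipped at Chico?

An optimal plan:
  Lodi–W: 68 × 8 = 544
  Orem–X: 32 × 3 = 96
  Orem–Y: 51 × 7 = 357
  Orem–Z: 8 × 5 = 40
  Chico–W: 74 × 8 = 592
  Chico–Y: 9 × 5 = 45
Total cost = 1674.
Chico ships 83 of its 83, leaving 0.

0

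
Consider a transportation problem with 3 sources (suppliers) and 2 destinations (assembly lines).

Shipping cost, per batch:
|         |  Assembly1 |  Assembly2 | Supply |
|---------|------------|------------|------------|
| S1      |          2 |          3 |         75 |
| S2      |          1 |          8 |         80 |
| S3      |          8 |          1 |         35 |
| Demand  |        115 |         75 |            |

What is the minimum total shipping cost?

305

A cheapest plan:
  S1->Assembly1: 35 × 2 = 70
  S1->Assembly2: 40 × 3 = 120
  S2->Assembly1: 80 × 1 = 80
  S3->Assembly2: 35 × 1 = 35
Total = 70 + 120 + 80 + 35 = 305.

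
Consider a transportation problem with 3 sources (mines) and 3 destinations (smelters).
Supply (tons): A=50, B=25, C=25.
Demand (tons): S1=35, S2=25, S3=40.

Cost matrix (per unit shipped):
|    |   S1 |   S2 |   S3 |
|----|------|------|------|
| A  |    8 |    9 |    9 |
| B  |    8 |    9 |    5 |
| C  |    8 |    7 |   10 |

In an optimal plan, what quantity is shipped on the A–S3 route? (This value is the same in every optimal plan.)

15

The minimum-cost plan:
  A→S1: 35 × 8 = 280
  A→S3: 15 × 9 = 135
  B→S3: 25 × 5 = 125
  C→S2: 25 × 7 = 175
Total cost = 715.
So A→S3 carries 15 tons.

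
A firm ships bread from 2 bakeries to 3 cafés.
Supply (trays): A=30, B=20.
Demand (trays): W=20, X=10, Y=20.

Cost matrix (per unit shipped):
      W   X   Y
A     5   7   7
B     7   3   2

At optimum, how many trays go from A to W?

20

Solving gives:
  A->W: 20 × 5 = 100
  A->X: 10 × 7 = 70
  B->Y: 20 × 2 = 40
Total cost = 210.
So A→W carries 20 trays.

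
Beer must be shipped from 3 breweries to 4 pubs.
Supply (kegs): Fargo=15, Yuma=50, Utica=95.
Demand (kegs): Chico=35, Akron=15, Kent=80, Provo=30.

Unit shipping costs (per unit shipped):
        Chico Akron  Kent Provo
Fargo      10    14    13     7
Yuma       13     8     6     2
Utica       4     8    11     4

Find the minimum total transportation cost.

1040

Optimal allocation:
  Fargo→Kent: 15 kegs
  Yuma→Kent: 50 kegs
  Utica→Chico: 35 kegs
  Utica→Akron: 15 kegs
  Utica→Kent: 15 kegs
  Utica→Provo: 30 kegs
Total cost = 1040.
(Supply check: Fargo ships 15; Yuma ships 50; Utica ships 95.)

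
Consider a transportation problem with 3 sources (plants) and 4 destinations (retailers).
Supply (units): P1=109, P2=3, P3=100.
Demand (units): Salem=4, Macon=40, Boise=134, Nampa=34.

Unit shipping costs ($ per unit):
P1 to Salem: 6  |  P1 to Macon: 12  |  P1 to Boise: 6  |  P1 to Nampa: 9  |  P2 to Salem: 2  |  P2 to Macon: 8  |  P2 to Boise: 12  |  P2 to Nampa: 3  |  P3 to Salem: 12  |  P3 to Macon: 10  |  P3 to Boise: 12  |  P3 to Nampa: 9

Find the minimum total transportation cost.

1678

Optimal allocation:
  P1->Boise: 109 × $6 = $654
  P2->Salem: 3 × $2 = $6
  P3->Salem: 1 × $12 = $12
  P3->Macon: 40 × $10 = $400
  P3->Boise: 25 × $12 = $300
  P3->Nampa: 34 × $9 = $306
Total = 654 + 6 + 12 + 400 + 300 + 306 = $1678.
(Supply check: P1 ships 109; P2 ships 3; P3 ships 100.)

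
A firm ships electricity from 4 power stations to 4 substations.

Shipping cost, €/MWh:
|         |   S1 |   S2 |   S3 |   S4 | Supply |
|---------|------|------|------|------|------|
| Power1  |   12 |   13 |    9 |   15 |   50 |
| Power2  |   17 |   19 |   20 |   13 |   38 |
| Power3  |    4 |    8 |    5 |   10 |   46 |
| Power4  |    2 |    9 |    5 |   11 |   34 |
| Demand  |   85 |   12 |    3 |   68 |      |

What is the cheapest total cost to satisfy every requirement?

1439

An optimal shipping plan:
  Power1–S1: 5 × €12 = €60
  Power1–S2: 12 × €13 = €156
  Power1–S3: 3 × €9 = €27
  Power1–S4: 30 × €15 = €450
  Power2–S4: 38 × €13 = €494
  Power3–S1: 46 × €4 = €184
  Power4–S1: 34 × €2 = €68
Total = 60 + 156 + 27 + 450 + 494 + 184 + 68 = €1439.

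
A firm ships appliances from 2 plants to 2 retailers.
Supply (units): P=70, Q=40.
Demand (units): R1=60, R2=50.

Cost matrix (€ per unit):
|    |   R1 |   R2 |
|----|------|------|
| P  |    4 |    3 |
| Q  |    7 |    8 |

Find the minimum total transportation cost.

510

Optimal allocation:
  P->R1: 20 × €4 = €80
  P->R2: 50 × €3 = €150
  Q->R1: 40 × €7 = €280
Total = 80 + 150 + 280 = €510.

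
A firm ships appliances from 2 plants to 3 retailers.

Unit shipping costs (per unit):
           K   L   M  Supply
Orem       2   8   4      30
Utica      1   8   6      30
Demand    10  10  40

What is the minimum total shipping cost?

270

Optimal allocation:
  Orem→M: 30 × 4 = 120
  Utica→K: 10 × 1 = 10
  Utica→L: 10 × 8 = 80
  Utica→M: 10 × 6 = 60
Total = 120 + 10 + 80 + 60 = 270.
(Supply check: Orem ships 30; Utica ships 30.)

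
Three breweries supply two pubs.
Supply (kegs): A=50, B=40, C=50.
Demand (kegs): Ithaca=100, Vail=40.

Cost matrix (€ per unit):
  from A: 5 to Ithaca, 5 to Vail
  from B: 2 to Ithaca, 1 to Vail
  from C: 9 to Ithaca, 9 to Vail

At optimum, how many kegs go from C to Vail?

0

Solving gives:
  A->Ithaca: 50 × €5 = €250
  B->Vail: 40 × €1 = €40
  C->Ithaca: 50 × €9 = €450
Total cost = €740.
The route C→Vail is not used.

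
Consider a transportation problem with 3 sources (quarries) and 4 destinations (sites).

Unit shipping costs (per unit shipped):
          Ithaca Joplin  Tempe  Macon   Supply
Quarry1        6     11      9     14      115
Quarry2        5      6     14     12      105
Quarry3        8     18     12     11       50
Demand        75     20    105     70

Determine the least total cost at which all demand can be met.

2240

One minimum-cost allocation:
  Quarry1 to Ithaca: 10 × 6 = 60
  Quarry1 to Tempe: 105 × 9 = 945
  Quarry2 to Ithaca: 65 × 5 = 325
  Quarry2 to Joplin: 20 × 6 = 120
  Quarry2 to Macon: 20 × 12 = 240
  Quarry3 to Macon: 50 × 11 = 550
Total = 60 + 945 + 325 + 120 + 240 + 550 = 2240.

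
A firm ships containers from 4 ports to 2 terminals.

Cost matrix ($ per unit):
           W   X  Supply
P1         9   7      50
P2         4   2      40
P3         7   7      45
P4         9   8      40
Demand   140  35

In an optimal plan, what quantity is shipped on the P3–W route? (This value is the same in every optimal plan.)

45

The minimum-cost plan:
  P1–W: 15 TEU
  P1–X: 35 TEU
  P2–W: 40 TEU
  P3–W: 45 TEU
  P4–W: 40 TEU
Total cost = $1215.
So P3→W carries 45 TEU.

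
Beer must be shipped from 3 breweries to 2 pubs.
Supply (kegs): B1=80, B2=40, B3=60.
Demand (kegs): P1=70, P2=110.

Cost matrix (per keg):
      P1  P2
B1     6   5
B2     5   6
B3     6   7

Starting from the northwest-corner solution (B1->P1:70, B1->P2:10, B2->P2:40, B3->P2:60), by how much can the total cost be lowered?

Current plan cost = 70·6 + 10·5 + 40·6 + 60·7 = 1130.
Optimal plan:
  B1→P2: 80 × 5 = 400
  B2→P1: 40 × 5 = 200
  B3→P1: 30 × 6 = 180
  B3→P2: 30 × 7 = 210
Optimal cost = 990.
Saving = 1130 − 990 = 140.

140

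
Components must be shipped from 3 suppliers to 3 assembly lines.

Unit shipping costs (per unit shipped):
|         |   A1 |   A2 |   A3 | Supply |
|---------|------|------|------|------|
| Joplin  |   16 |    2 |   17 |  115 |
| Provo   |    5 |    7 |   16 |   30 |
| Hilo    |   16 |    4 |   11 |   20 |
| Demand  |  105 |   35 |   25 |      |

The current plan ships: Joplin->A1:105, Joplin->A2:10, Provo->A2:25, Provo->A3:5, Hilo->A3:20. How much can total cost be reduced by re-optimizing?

450

Current plan cost = 105·16 + 10·2 + 25·7 + 5·16 + 20·11 = 2175.
Optimal plan:
  Joplin->A1: 75 batches
  Joplin->A2: 35 batches
  Joplin->A3: 5 batches
  Provo->A1: 30 batches
  Hilo->A3: 20 batches
Optimal cost = 1725.
Saving = 2175 − 1725 = 450.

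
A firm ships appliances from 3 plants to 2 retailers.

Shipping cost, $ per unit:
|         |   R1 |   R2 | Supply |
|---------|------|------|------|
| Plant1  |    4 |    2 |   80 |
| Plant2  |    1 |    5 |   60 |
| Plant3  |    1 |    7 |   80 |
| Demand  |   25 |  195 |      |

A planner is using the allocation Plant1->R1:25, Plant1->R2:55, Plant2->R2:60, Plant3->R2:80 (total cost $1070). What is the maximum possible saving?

Current plan cost = 25·4 + 55·2 + 60·5 + 80·7 = $1070.
Optimal plan:
  Plant1->R2: 80 × $2 = $160
  Plant2->R2: 60 × $5 = $300
  Plant3->R1: 25 × $1 = $25
  Plant3->R2: 55 × $7 = $385
Optimal cost = $870.
Saving = 1070 − 870 = $200.

200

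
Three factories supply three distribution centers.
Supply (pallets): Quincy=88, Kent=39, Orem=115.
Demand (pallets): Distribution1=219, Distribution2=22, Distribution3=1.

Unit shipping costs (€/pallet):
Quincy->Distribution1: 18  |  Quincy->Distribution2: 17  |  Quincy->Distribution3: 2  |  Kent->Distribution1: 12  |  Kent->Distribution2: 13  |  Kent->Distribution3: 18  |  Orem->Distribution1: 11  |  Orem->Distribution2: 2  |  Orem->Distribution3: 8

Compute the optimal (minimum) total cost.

3103

Optimal allocation:
  Quincy→Distribution1: 87 pallets
  Quincy→Distribution3: 1 pallets
  Kent→Distribution1: 39 pallets
  Orem→Distribution1: 93 pallets
  Orem→Distribution2: 22 pallets
Total cost = €3103.
(Supply check: Quincy ships 88; Kent ships 39; Orem ships 115.)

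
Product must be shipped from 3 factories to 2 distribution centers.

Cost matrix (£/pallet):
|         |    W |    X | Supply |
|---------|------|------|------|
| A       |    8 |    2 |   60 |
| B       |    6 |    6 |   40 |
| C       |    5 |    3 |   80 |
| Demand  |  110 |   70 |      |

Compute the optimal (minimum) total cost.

One minimum-cost allocation:
  A->X: 60 pallets
  B->W: 40 pallets
  C->W: 70 pallets
  C->X: 10 pallets
Total cost = £740.

740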